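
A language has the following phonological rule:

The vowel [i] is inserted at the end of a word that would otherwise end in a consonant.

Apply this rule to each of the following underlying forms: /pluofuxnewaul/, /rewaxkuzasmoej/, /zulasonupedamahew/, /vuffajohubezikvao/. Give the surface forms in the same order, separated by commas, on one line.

pluofuxnewauli, rewaxkuzasmoeji, zulasonupedamahewi, vuffajohubezikvao

/pluofuxnewaul/: the form ends in the consonant /l/, so [i] is inserted word-finally. → [pluofuxnewauli].
/rewaxkuzasmoej/: the form ends in the consonant /j/, so [i] is inserted word-finally. → [rewaxkuzasmoeji].
/zulasonupedamahew/: the form ends in the consonant /w/, so [i] is inserted word-finally. → [zulasonupedamahewi].
/vuffajohubezikvao/: the rule's environment is not met; surfaces unchanged as [vuffajohubezikvao].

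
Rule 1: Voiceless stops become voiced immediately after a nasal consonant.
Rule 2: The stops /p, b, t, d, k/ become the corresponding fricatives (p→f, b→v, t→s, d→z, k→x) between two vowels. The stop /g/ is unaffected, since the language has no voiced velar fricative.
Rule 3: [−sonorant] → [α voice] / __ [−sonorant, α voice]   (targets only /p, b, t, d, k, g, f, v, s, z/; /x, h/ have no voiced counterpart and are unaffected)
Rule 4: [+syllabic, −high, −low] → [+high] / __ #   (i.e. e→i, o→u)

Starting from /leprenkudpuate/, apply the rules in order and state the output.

leprengutpuasi

Rule 1 (post-nasal voicing): /k/ is a voiceless stop immediately after the nasal /n/, so it voices to [g]. /leprenkudpuate/ → leprengudpuate.
Rule 2 (intervocalic spirantization): /t/ is a stop between vowels /a/ and /e/, so it spirantizes to the fricative [s]. /leprengudpuate/ → leprengudpuase.
Rule 3 (regressive voicing assimilation): /d/ precedes the voiceless obstruent /p/, so it devoices to [t] by assimilation. /leprengudpuase/ → leprengutpuase.
Rule 4 (final vowel raising): /e/ is a mid vowel in word-final position, so it raises to [i]. /leprengutpuase/ → leprengutpuasi.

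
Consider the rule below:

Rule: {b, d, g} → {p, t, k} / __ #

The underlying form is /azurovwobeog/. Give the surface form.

Scanning /azurovwobeog/: /b/ at position 9 is not in the conditioning environment; /g/ is a voiced stop in word-final position, so it devoices to [k].
Result: [azurovwobeok].

azurovwobeok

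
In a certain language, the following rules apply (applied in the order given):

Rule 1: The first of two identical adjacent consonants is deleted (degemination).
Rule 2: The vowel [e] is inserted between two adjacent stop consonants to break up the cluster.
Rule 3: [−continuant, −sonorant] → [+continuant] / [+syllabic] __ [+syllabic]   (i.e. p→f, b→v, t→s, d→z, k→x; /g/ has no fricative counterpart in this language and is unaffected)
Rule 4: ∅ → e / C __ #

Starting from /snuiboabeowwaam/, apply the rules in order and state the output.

snuivoaveowaame

Rule 1 (degemination): /ww/ is a geminate; the first /w/ deletes. /snuiboabeowwaam/ → snuiboabeowaam.
Rule 2 (stop-cluster e-epenthesis): no segment meets the environment; /snuiboabeowaam/ is unchanged.
Rule 3 (intervocalic spirantization): /b/ is a stop between vowels /i/ and /o/, so it spirantizes to the fricative [v]. /b/ is a stop between vowels /a/ and /e/, so it spirantizes to the fricative [v]. /snuiboabeowaam/ → snuivoaveowaam.
Rule 4 (final e-epenthesis): the form ends in the consonant /m/, so [e] is inserted word-finally. /snuivoaveowaam/ → snuivoaveowaame.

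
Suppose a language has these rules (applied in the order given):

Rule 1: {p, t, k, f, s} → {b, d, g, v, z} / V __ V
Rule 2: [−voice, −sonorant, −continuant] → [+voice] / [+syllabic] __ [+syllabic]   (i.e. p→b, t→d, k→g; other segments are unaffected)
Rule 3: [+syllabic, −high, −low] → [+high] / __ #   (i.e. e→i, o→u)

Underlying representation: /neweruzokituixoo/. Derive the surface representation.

neweruzogiduixou

Rule 1 (intervocalic voicing): /k/ is a voiceless obstruent between vowels /o/ and /i/, so it voices to [g]. /t/ is a voiceless obstruent between vowels /i/ and /u/, so it voices to [d]. /neweruzokituixoo/ → neweruzogiduixoo.
Rule 2 (intervocalic voicing): no segment meets the environment; /neweruzogiduixoo/ is unchanged.
Rule 3 (final vowel raising): /o/ is a mid vowel in word-final position, so it raises to [u]. /neweruzogiduixoo/ → neweruzogiduixou.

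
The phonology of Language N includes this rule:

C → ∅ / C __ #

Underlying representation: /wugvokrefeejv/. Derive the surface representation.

wugvokrefeej

/v/ is the second consonant of a word-final cluster /jv/, so it deletes.
The other instances of /w/, /g/, /v/, /k/, /r/, /f/, /j/ do not occur in the required environment and remain unchanged.
Surface form: [wugvokrefeej].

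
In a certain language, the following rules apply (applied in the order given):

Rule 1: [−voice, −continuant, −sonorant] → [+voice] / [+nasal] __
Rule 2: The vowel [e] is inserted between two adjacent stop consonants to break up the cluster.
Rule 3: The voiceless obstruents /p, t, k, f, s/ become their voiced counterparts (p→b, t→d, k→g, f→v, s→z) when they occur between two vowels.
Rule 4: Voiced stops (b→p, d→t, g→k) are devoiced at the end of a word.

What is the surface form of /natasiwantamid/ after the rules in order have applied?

nadaziwandamit

Rule 1 (post-nasal voicing): /t/ is a voiceless stop immediately after the nasal /n/, so it voices to [d]. /natasiwantamid/ → natasiwandamid.
Rule 2 (stop-cluster e-epenthesis): no segment meets the environment; /natasiwandamid/ is unchanged.
Rule 3 (intervocalic voicing): /t/ is a voiceless obstruent between vowels /a/ and /a/, so it voices to [d]. /s/ is a voiceless obstruent between vowels /a/ and /i/, so it voices to [z]. /natasiwandamid/ → nadaziwandamid.
Rule 4 (final devoicing): /d/ is a voiced stop in word-final position, so it devoices to [t]. /nadaziwandamid/ → nadaziwandamit.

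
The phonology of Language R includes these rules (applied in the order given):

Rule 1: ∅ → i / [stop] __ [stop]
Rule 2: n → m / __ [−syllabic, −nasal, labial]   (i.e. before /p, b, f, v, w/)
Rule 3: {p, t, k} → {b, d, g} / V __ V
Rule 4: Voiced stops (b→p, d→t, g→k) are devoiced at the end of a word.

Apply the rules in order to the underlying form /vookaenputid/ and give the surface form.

voogaempudit

Rule 1 (stop-cluster i-epenthesis): no segment meets the environment; /vookaenputid/ is unchanged.
Rule 2 (nasal place assimilation): /n/ precedes the labial consonant /p/, so it assimilates in place to [m]. /vookaenputid/ → vookaemputid.
Rule 3 (intervocalic voicing): /k/ is a voiceless stop between vowels /o/ and /a/, so it voices to [g]. /t/ is a voiceless stop between vowels /u/ and /i/, so it voices to [d]. /vookaemputid/ → voogaempudid.
Rule 4 (final devoicing): /d/ is a voiced stop in word-final position, so it devoices to [t]. /voogaempudid/ → voogaempudit.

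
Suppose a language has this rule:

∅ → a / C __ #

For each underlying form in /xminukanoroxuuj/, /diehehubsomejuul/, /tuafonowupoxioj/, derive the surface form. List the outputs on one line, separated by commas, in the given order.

/xminukanoroxuuj/: the form ends in the consonant /j/, so [a] is inserted word-finally. → [xminukanoroxuuja].
/diehehubsomejuul/: the form ends in the consonant /l/, so [a] is inserted word-finally. → [diehehubsomejuula].
/tuafonowupoxioj/: the form ends in the consonant /j/, so [a] is inserted word-finally. → [tuafonowupoxioja].

xminukanoroxuuja, diehehubsomejuula, tuafonowupoxioja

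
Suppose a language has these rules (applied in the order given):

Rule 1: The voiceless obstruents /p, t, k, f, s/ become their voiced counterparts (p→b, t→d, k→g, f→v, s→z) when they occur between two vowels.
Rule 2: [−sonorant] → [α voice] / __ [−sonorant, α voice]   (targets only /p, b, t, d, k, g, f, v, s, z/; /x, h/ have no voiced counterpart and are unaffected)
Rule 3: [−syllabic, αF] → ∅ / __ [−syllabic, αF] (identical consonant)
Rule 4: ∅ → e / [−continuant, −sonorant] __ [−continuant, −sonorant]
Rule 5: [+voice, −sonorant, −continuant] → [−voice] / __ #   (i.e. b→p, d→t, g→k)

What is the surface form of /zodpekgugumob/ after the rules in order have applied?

Rule 1 (intervocalic voicing): no segment meets the environment; /zodpekgugumob/ is unchanged.
Rule 2 (regressive voicing assimilation): /d/ precedes the voiceless obstruent /p/, so it devoices to [t] by assimilation. /k/ precedes the voiced obstruent /g/, so it voices to [g] by assimilation. /zodpekgugumob/ → zotpeggugumob.
Rule 3 (degemination): /gg/ is a geminate; the first /g/ deletes. /zotpeggugumob/ → zotpegugumob.
Rule 4 (stop-cluster e-epenthesis): /t/ and /p/ form a stop–stop cluster, so [e] is inserted between them. /zotpegugumob/ → zotepegugumob.
Rule 5 (final devoicing): /b/ is a voiced stop in word-final position, so it devoices to [p]. /zotepegugumob/ → zotepegugumop.

zotepegugumop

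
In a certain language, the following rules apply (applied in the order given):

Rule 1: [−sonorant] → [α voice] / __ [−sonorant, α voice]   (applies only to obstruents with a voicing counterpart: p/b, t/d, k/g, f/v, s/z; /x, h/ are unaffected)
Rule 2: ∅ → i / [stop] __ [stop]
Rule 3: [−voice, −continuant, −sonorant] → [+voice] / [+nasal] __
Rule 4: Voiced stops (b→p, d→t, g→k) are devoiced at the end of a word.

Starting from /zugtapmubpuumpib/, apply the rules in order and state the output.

Rule 1 (regressive voicing assimilation): /g/ precedes the voiceless obstruent /t/, so it devoices to [k] by assimilation. /b/ precedes the voiceless obstruent /p/, so it devoices to [p] by assimilation. /zugtapmubpuumpib/ → zuktapmuppuumpib.
Rule 2 (stop-cluster i-epenthesis): /k/ and /t/ form a stop–stop cluster, so [i] is inserted between them. /p/ and /p/ form a stop–stop cluster, so [i] is inserted between them. /zuktapmuppuumpib/ → zukitapmupipuumpib.
Rule 3 (post-nasal voicing): /p/ is a voiceless stop immediately after the nasal /m/, so it voices to [b]. /zukitapmupipuumpib/ → zukitapmupipuumbib.
Rule 4 (final devoicing): /b/ is a voiced stop in word-final position, so it devoices to [p]. /zukitapmupipuumbib/ → zukitapmupipuumbip.

zukitapmupipuumbip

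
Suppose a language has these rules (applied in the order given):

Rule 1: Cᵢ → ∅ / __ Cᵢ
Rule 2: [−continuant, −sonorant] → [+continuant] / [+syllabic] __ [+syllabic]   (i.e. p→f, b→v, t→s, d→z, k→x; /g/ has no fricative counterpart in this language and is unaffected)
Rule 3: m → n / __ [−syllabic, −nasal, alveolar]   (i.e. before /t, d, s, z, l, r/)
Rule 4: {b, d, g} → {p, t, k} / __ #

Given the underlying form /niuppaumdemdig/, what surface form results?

niufaundendik

Rule 1 (degemination): /pp/ is a geminate; the first /p/ deletes. /niuppaumdemdig/ → niupaumdemdig.
Rule 2 (intervocalic spirantization): /p/ is a stop between vowels /u/ and /a/, so it spirantizes to the fricative [f]. /niupaumdemdig/ → niufaumdemdig.
Rule 3 (nasal place assimilation): /m/ precedes the alveolar consonant /d/, so it assimilates in place to [n]. /m/ precedes the alveolar consonant /d/, so it assimilates in place to [n]. /niufaumdemdig/ → niufaundendig.
Rule 4 (final devoicing): /g/ is a voiced stop in word-final position, so it devoices to [k]. /niufaundendig/ → niufaundendik.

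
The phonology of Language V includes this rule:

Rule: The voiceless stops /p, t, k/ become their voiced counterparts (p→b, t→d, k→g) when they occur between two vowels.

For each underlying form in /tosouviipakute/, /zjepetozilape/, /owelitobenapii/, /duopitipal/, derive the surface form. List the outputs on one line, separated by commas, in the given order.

/tosouviipakute/: /p/ is a voiceless stop between vowels /i/ and /a/, so it voices to [b]. /k/ is a voiceless stop between vowels /a/ and /u/, so it voices to [g]. /t/ is a voiceless stop between vowels /u/ and /e/, so it voices to [d]. → [tosouviibagude].
/zjepetozilape/: /p/ is a voiceless stop between vowels /e/ and /e/, so it voices to [b]. /t/ is a voiceless stop between vowels /e/ and /o/, so it voices to [d]. /p/ is a voiceless stop between vowels /a/ and /e/, so it voices to [b]. → [zjebedozilabe].
/owelitobenapii/: /t/ is a voiceless stop between vowels /i/ and /o/, so it voices to [d]. /p/ is a voiceless stop between vowels /a/ and /i/, so it voices to [b]. → [owelidobenabii].
/duopitipal/: /p/ is a voiceless stop between vowels /o/ and /i/, so it voices to [b]. /t/ is a voiceless stop between vowels /i/ and /i/, so it voices to [d]. /p/ is a voiceless stop between vowels /i/ and /a/, so it voices to [b]. → [duobidibal].

tosouviibagude, zjebedozilabe, owelidobenabii, duobidibal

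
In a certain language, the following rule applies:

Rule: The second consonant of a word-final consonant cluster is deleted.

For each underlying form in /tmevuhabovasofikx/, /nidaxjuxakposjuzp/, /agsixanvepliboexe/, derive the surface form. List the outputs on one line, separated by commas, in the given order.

/tmevuhabovasofikx/: /x/ is the second consonant of a word-final cluster /kx/, so it deletes. → [tmevuhabovasofik].
/nidaxjuxakposjuzp/: /p/ is the second consonant of a word-final cluster /zp/, so it deletes. → [nidaxjuxakposjuz].
/agsixanvepliboexe/: the rule's environment is not met; surfaces unchanged as [agsixanvepliboexe].

tmevuhabovasofik, nidaxjuxakposjuz, agsixanvepliboexe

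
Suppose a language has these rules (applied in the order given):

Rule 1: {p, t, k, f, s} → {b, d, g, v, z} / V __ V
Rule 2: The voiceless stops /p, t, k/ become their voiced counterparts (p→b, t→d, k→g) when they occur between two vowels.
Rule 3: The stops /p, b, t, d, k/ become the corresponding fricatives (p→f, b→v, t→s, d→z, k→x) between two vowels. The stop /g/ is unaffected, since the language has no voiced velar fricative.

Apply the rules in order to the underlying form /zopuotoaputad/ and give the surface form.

zovuozoavuzad

Rule 1 (intervocalic voicing): /p/ is a voiceless obstruent between vowels /o/ and /u/, so it voices to [b]. /t/ is a voiceless obstruent between vowels /o/ and /o/, so it voices to [d]. /p/ is a voiceless obstruent between vowels /a/ and /u/, so it voices to [b]. /t/ is a voiceless obstruent between vowels /u/ and /a/, so it voices to [d]. /zopuotoaputad/ → zobuodoabudad.
Rule 2 (intervocalic voicing): no segment meets the environment; /zobuodoabudad/ is unchanged.
Rule 3 (intervocalic spirantization): /b/ is a stop between vowels /o/ and /u/, so it spirantizes to the fricative [v]. /d/ is a stop between vowels /o/ and /o/, so it spirantizes to the fricative [z]. /b/ is a stop between vowels /a/ and /u/, so it spirantizes to the fricative [v]. /d/ is a stop between vowels /u/ and /a/, so it spirantizes to the fricative [z]. /zobuodoabudad/ → zovuozoavuzad.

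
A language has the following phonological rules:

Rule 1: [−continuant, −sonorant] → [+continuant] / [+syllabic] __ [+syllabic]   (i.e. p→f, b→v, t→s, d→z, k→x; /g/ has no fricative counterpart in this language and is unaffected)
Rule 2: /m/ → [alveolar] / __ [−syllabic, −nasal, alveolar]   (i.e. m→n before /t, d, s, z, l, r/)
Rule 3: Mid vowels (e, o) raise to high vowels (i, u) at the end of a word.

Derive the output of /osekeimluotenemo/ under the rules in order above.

Rule 1 (intervocalic spirantization): /k/ is a stop between vowels /e/ and /e/, so it spirantizes to the fricative [x]. /t/ is a stop between vowels /o/ and /e/, so it spirantizes to the fricative [s]. /osekeimluotenemo/ → osexeimluosenemo.
Rule 2 (nasal place assimilation): /m/ precedes the alveolar consonant /l/, so it assimilates in place to [n]. /osexeimluosenemo/ → osexeinluosenemo.
Rule 3 (final vowel raising): /o/ is a mid vowel in word-final position, so it raises to [u]. /osexeinluosenemo/ → osexeinluosenemu.

osexeinluosenemu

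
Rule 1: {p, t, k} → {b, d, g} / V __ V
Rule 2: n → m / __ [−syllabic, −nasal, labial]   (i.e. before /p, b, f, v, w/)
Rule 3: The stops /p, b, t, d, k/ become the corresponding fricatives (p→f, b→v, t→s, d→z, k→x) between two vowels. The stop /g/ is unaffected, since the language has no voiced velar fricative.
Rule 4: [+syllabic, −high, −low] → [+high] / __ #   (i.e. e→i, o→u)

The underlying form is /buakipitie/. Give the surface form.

Rule 1 (intervocalic voicing): /k/ is a voiceless stop between vowels /a/ and /i/, so it voices to [g]. /p/ is a voiceless stop between vowels /i/ and /i/, so it voices to [b]. /t/ is a voiceless stop between vowels /i/ and /i/, so it voices to [d]. /buakipitie/ → buagibidie.
Rule 2 (nasal place assimilation): no segment meets the environment; /buagibidie/ is unchanged.
Rule 3 (intervocalic spirantization): /b/ is a stop between vowels /i/ and /i/, so it spirantizes to the fricative [v]. /d/ is a stop between vowels /i/ and /i/, so it spirantizes to the fricative [z]. /buagibidie/ → buagivizie.
Rule 4 (final vowel raising): /e/ is a mid vowel in word-final position, so it raises to [i]. /buagivizie/ → buagivizii.

buagivizii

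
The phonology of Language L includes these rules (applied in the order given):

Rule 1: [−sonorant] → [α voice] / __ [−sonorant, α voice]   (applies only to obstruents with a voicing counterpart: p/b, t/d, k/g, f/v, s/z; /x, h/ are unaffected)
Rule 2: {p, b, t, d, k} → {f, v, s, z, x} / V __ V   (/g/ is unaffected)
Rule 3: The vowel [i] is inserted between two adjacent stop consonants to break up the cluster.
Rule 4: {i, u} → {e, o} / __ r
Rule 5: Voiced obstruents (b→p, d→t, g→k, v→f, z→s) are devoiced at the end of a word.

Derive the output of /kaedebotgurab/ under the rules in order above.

Rule 1 (regressive voicing assimilation): /t/ precedes the voiced obstruent /g/, so it voices to [d] by assimilation. /kaedebotgurab/ → kaedebodgurab.
Rule 2 (intervocalic spirantization): /d/ is a stop between vowels /e/ and /e/, so it spirantizes to the fricative [z]. /b/ is a stop between vowels /e/ and /o/, so it spirantizes to the fricative [v]. /kaedebodgurab/ → kaezevodgurab.
Rule 3 (stop-cluster i-epenthesis): /d/ and /g/ form a stop–stop cluster, so [i] is inserted between them. /kaezevodgurab/ → kaezevodigurab.
Rule 4 (pre-rhotic lowering): /u/ is a high vowel immediately before /r/, so it lowers to [o]. /kaezevodigurab/ → kaezevodigorab.
Rule 5 (final devoicing): /b/ is a voiced obstruent in word-final position, so it devoices to [p]. /kaezevodigorab/ → kaezevodigorap.

kaezevodigorap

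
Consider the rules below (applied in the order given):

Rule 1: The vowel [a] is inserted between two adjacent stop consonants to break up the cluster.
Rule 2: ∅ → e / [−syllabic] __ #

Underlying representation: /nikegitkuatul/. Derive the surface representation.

nikegitakuatule

Rule 1 (stop-cluster a-epenthesis): /t/ and /k/ form a stop–stop cluster, so [a] is inserted between them. /nikegitkuatul/ → nikegitakuatul.
Rule 2 (final e-epenthesis): the form ends in the consonant /l/, so [e] is inserted word-finally. /nikegitakuatul/ → nikegitakuatule.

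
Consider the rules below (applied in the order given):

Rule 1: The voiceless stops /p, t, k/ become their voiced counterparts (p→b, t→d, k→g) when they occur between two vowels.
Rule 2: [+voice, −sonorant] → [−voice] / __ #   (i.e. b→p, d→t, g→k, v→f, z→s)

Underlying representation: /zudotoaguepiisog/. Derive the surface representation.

Rule 1 (intervocalic voicing): /t/ is a voiceless stop between vowels /o/ and /o/, so it voices to [d]. /p/ is a voiceless stop between vowels /e/ and /i/, so it voices to [b]. /zudotoaguepiisog/ → zudodoaguebiisog.
Rule 2 (final devoicing): /g/ is a voiced obstruent in word-final position, so it devoices to [k]. /zudodoaguebiisog/ → zudodoaguebiisok.

zudodoaguebiisok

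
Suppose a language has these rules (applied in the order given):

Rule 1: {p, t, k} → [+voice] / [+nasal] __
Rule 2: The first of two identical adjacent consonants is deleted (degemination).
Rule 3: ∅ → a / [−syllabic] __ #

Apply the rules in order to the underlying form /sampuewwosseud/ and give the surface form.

sambuewoseuda

Rule 1 (post-nasal voicing): /p/ is a voiceless stop immediately after the nasal /m/, so it voices to [b]. /sampuewwosseud/ → sambuewwosseud.
Rule 2 (degemination): /ww/ is a geminate; the first /w/ deletes. /ss/ is a geminate; the first /s/ deletes. /sambuewwosseud/ → sambuewoseud.
Rule 3 (final a-epenthesis): the form ends in the consonant /d/, so [a] is inserted word-finally. /sambuewoseud/ → sambuewoseuda.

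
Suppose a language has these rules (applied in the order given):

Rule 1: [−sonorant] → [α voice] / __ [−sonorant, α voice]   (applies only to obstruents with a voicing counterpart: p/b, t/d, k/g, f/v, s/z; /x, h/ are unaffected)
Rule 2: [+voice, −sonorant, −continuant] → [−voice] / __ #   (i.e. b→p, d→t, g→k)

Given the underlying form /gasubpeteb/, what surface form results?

gasuppetep

Rule 1 (regressive voicing assimilation): /b/ precedes the voiceless obstruent /p/, so it devoices to [p] by assimilation. /gasubpeteb/ → gasuppeteb.
Rule 2 (final devoicing): /b/ is a voiced stop in word-final position, so it devoices to [p]. /gasuppeteb/ → gasuppetep.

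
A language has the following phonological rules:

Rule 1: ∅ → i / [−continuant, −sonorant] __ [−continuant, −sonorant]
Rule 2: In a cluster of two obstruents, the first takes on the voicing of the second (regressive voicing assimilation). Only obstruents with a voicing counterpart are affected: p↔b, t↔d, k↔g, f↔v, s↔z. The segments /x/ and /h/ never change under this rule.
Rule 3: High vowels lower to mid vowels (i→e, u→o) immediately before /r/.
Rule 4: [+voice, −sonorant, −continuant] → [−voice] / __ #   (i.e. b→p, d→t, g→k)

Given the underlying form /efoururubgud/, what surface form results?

efoororubigut

Rule 1 (stop-cluster i-epenthesis): /b/ and /g/ form a stop–stop cluster, so [i] is inserted between them. /efoururubgud/ → efoururubigud.
Rule 2 (regressive voicing assimilation): no segment meets the environment; /efoururubigud/ is unchanged.
Rule 3 (pre-rhotic lowering): /u/ is a high vowel immediately before /r/, so it lowers to [o]. /u/ is a high vowel immediately before /r/, so it lowers to [o]. /efoururubigud/ → efoororubigud.
Rule 4 (final devoicing): /d/ is a voiced stop in word-final position, so it devoices to [t]. /efoororubigud/ → efoororubigut.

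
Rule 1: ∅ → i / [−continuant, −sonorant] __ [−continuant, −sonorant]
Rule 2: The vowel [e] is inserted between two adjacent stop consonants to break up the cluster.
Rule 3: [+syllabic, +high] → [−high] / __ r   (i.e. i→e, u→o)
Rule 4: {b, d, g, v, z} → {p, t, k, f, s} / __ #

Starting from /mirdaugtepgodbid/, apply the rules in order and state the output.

Rule 1 (stop-cluster i-epenthesis): /g/ and /t/ form a stop–stop cluster, so [i] is inserted between them. /p/ and /g/ form a stop–stop cluster, so [i] is inserted between them. /d/ and /b/ form a stop–stop cluster, so [i] is inserted between them. /mirdaugtepgodbid/ → mirdaugitepigodibid.
Rule 2 (stop-cluster e-epenthesis): no segment meets the environment; /mirdaugitepigodibid/ is unchanged.
Rule 3 (pre-rhotic lowering): /i/ is a high vowel immediately before /r/, so it lowers to [e]. /mirdaugitepigodibid/ → merdaugitepigodibid.
Rule 4 (final devoicing): /d/ is a voiced obstruent in word-final position, so it devoices to [t]. /merdaugitepigodibid/ → merdaugitepigodibit.

merdaugitepigodibit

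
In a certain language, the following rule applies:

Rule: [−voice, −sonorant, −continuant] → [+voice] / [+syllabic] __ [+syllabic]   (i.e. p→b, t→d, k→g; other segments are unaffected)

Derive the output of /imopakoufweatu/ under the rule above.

imobagoufweadu

/p/ is a voiceless stop between vowels /o/ and /a/, so it voices to [b].
/k/ is a voiceless stop between vowels /a/ and /o/, so it voices to [g].
/t/ is a voiceless stop between vowels /a/ and /u/, so it voices to [d].
Surface form: [imobagoufweadu].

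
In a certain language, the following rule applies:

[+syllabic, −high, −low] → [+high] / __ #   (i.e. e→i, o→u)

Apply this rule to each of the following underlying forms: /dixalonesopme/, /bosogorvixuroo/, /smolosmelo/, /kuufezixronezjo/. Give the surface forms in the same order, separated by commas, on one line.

/dixalonesopme/: /e/ is a mid vowel in word-final position, so it raises to [i]. → [dixalonesopmi].
/bosogorvixuroo/: /o/ is a mid vowel in word-final position, so it raises to [u]. → [bosogorvixurou].
/smolosmelo/: /o/ is a mid vowel in word-final position, so it raises to [u]. → [smolosmelu].
/kuufezixronezjo/: /o/ is a mid vowel in word-final position, so it raises to [u]. → [kuufezixronezju].

dixalonesopmi, bosogorvixurou, smolosmelu, kuufezixronezju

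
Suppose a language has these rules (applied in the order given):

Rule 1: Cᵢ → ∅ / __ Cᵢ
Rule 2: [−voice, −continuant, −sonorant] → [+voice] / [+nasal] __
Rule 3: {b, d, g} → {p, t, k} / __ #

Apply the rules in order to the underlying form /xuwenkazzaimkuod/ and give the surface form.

Rule 1 (degemination): /zz/ is a geminate; the first /z/ deletes. /xuwenkazzaimkuod/ → xuwenkazaimkuod.
Rule 2 (post-nasal voicing): /k/ is a voiceless stop immediately after the nasal /n/, so it voices to [g]. /k/ is a voiceless stop immediately after the nasal /m/, so it voices to [g]. /xuwenkazaimkuod/ → xuwengazaimguod.
Rule 3 (final devoicing): /d/ is a voiced stop in word-final position, so it devoices to [t]. /xuwengazaimguod/ → xuwengazaimguot.

xuwengazaimguot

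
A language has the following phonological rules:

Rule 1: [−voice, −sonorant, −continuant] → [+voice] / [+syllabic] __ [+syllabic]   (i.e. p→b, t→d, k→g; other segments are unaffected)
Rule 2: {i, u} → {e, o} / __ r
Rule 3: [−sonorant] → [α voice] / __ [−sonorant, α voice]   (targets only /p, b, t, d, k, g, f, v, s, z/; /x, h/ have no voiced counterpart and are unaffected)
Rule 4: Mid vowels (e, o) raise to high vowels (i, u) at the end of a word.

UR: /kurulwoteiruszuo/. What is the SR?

Rule 1 (intervocalic voicing): /t/ is a voiceless stop between vowels /o/ and /e/, so it voices to [d]. /kurulwoteiruszuo/ → kurulwodeiruszuo.
Rule 2 (pre-rhotic lowering): /u/ is a high vowel immediately before /r/, so it lowers to [o]. /i/ is a high vowel immediately before /r/, so it lowers to [e]. /kurulwodeiruszuo/ → korulwodeeruszuo.
Rule 3 (regressive voicing assimilation): /s/ precedes the voiced obstruent /z/, so it voices to [z] by assimilation. /korulwodeeruszuo/ → korulwodeeruzzuo.
Rule 4 (final vowel raising): /o/ is a mid vowel in word-final position, so it raises to [u]. /korulwodeeruzzuo/ → korulwodeeruzzuu.

korulwodeeruzzuu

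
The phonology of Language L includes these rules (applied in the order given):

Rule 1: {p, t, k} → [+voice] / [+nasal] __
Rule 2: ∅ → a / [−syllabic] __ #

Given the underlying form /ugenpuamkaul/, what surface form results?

Rule 1 (post-nasal voicing): /p/ is a voiceless stop immediately after the nasal /n/, so it voices to [b]. /k/ is a voiceless stop immediately after the nasal /m/, so it voices to [g]. /ugenpuamkaul/ → ugenbuamgaul.
Rule 2 (final a-epenthesis): the form ends in the consonant /l/, so [a] is inserted word-finally. /ugenbuamgaul/ → ugenbuamgaula.

ugenbuamgaula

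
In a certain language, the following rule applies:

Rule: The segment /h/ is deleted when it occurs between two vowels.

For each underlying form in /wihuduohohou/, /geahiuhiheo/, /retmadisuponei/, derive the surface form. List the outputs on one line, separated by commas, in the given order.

/wihuduohohou/: /h/ occurs between vowels /i/ and /u/, so it deletes. /h/ occurs between vowels /o/ and /o/, so it deletes. /h/ occurs between vowels /o/ and /o/, so it deletes. → [wiuduooou].
/geahiuhiheo/: /h/ occurs between vowels /a/ and /i/, so it deletes. /h/ occurs between vowels /u/ and /i/, so it deletes. /h/ occurs between vowels /i/ and /e/, so it deletes. → [geaiuieo].
/retmadisuponei/: the rule's environment is not met; surfaces unchanged as [retmadisuponei].

wiuduooou, geaiuieo, retmadisuponei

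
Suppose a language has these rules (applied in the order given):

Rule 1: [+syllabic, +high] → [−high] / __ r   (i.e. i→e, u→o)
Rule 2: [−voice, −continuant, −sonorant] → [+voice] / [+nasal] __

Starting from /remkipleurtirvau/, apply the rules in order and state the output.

Rule 1 (pre-rhotic lowering): /u/ is a high vowel immediately before /r/, so it lowers to [o]. /i/ is a high vowel immediately before /r/, so it lowers to [e]. /remkipleurtirvau/ → remkipleortervau.
Rule 2 (post-nasal voicing): /k/ is a voiceless stop immediately after the nasal /m/, so it voices to [g]. /remkipleortervau/ → remgipleortervau.

remgipleortervau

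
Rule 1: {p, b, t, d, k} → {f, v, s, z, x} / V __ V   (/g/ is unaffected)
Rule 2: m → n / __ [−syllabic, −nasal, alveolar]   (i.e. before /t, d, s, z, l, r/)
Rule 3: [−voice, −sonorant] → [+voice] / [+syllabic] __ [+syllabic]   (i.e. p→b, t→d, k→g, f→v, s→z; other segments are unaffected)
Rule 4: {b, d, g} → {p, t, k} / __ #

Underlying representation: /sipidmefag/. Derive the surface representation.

Rule 1 (intervocalic spirantization): /p/ is a stop between vowels /i/ and /i/, so it spirantizes to the fricative [f]. /sipidmefag/ → sifidmefag.
Rule 2 (nasal place assimilation): no segment meets the environment; /sifidmefag/ is unchanged.
Rule 3 (intervocalic voicing): /f/ is a voiceless obstruent between vowels /i/ and /i/, so it voices to [v]. /f/ is a voiceless obstruent between vowels /e/ and /a/, so it voices to [v]. /sifidmefag/ → sividmevag.
Rule 4 (final devoicing): /g/ is a voiced stop in word-final position, so it devoices to [k]. /sividmevag/ → sividmevak.

sividmevak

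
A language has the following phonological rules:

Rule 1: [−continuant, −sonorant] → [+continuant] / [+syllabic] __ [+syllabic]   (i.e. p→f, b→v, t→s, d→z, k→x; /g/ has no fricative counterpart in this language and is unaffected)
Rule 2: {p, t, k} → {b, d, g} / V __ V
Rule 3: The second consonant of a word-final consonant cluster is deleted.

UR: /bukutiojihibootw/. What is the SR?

buxusiojihivoot

Rule 1 (intervocalic spirantization): /k/ is a stop between vowels /u/ and /u/, so it spirantizes to the fricative [x]. /t/ is a stop between vowels /u/ and /i/, so it spirantizes to the fricative [s]. /b/ is a stop between vowels /i/ and /o/, so it spirantizes to the fricative [v]. /bukutiojihibootw/ → buxusiojihivootw.
Rule 2 (intervocalic voicing): no segment meets the environment; /buxusiojihivootw/ is unchanged.
Rule 3 (final cluster simplification): /w/ is the second consonant of a word-final cluster /tw/, so it deletes. /buxusiojihivootw/ → buxusiojihivoot.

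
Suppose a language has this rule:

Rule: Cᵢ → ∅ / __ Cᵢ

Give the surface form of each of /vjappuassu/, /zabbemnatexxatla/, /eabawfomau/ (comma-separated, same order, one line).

vjapuasu, zabemnatexatla, eabawfomau

/vjappuassu/: /pp/ is a geminate; the first /p/ deletes. /ss/ is a geminate; the first /s/ deletes. → [vjapuasu].
/zabbemnatexxatla/: /bb/ is a geminate; the first /b/ deletes. /xx/ is a geminate; the first /x/ deletes. → [zabemnatexatla].
/eabawfomau/: the rule's environment is not met; surfaces unchanged as [eabawfomau].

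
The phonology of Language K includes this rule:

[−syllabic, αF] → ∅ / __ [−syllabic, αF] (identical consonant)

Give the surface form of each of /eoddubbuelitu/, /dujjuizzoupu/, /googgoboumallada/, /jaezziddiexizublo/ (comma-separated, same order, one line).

eodubuelitu, dujuizoupu, googoboumalada, jaezidiexizublo

/eoddubbuelitu/: /dd/ is a geminate; the first /d/ deletes. /bb/ is a geminate; the first /b/ deletes. → [eodubuelitu].
/dujjuizzoupu/: /jj/ is a geminate; the first /j/ deletes. /zz/ is a geminate; the first /z/ deletes. → [dujuizoupu].
/googgoboumallada/: /gg/ is a geminate; the first /g/ deletes. /ll/ is a geminate; the first /l/ deletes. → [googoboumalada].
/jaezziddiexizublo/: /zz/ is a geminate; the first /z/ deletes. /dd/ is a geminate; the first /d/ deletes. → [jaezidiexizublo].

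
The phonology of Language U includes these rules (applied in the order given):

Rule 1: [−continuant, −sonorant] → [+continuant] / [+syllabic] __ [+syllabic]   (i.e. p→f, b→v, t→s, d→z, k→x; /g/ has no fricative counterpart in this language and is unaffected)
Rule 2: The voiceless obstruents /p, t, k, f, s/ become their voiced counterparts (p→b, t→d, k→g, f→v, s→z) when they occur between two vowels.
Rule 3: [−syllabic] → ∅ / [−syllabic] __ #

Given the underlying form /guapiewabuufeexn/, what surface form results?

Rule 1 (intervocalic spirantization): /p/ is a stop between vowels /a/ and /i/, so it spirantizes to the fricative [f]. /b/ is a stop between vowels /a/ and /u/, so it spirantizes to the fricative [v]. /guapiewabuufeexn/ → guafiewavuufeexn.
Rule 2 (intervocalic voicing): /f/ is a voiceless obstruent between vowels /a/ and /i/, so it voices to [v]. /f/ is a voiceless obstruent between vowels /u/ and /e/, so it voices to [v]. /guafiewavuufeexn/ → guaviewavuuveexn.
Rule 3 (final cluster simplification): /n/ is the second consonant of a word-final cluster /xn/, so it deletes. /guaviewavuuveexn/ → guaviewavuuveex.

guaviewavuuveex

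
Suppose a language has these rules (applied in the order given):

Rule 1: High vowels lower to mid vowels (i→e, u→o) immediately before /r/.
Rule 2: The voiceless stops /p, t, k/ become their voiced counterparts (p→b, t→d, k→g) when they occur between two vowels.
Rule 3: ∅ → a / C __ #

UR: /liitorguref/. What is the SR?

liidorgorefa

Rule 1 (pre-rhotic lowering): /u/ is a high vowel immediately before /r/, so it lowers to [o]. /liitorguref/ → liitorgoref.
Rule 2 (intervocalic voicing): /t/ is a voiceless stop between vowels /i/ and /o/, so it voices to [d]. /liitorgoref/ → liidorgoref.
Rule 3 (final a-epenthesis): the form ends in the consonant /f/, so [a] is inserted word-finally. /liidorgoref/ → liidorgorefa.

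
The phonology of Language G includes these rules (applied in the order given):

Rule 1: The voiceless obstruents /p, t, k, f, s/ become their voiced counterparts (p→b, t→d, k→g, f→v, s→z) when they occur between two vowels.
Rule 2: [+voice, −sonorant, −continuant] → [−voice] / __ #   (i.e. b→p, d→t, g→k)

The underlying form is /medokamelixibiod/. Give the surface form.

medogamelixibiot

Rule 1 (intervocalic voicing): /k/ is a voiceless obstruent between vowels /o/ and /a/, so it voices to [g]. /medokamelixibiod/ → medogamelixibiod.
Rule 2 (final devoicing): /d/ is a voiced stop in word-final position, so it devoices to [t]. /medogamelixibiod/ → medogamelixibiot.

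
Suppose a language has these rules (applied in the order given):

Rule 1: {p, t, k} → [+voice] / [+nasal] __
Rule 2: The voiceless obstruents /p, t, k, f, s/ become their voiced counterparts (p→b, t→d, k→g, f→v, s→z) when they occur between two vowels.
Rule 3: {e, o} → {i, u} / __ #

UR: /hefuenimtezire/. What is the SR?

hevuenimdeziri

Rule 1 (post-nasal voicing): /t/ is a voiceless stop immediately after the nasal /m/, so it voices to [d]. /hefuenimtezire/ → hefuenimdezire.
Rule 2 (intervocalic voicing): /f/ is a voiceless obstruent between vowels /e/ and /u/, so it voices to [v]. /hefuenimdezire/ → hevuenimdezire.
Rule 3 (final vowel raising): /e/ is a mid vowel in word-final position, so it raises to [i]. /hevuenimdezire/ → hevuenimdeziri.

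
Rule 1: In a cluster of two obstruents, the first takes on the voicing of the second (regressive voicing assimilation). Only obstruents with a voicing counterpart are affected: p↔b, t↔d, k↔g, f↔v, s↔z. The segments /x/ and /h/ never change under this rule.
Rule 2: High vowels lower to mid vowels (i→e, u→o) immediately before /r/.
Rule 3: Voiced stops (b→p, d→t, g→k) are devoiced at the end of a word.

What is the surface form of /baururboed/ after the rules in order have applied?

Rule 1 (regressive voicing assimilation): no segment meets the environment; /baururboed/ is unchanged.
Rule 2 (pre-rhotic lowering): /u/ is a high vowel immediately before /r/, so it lowers to [o]. /u/ is a high vowel immediately before /r/, so it lowers to [o]. /baururboed/ → baororboed.
Rule 3 (final devoicing): /d/ is a voiced stop in word-final position, so it devoices to [t]. /baororboed/ → baororboet.

baororboet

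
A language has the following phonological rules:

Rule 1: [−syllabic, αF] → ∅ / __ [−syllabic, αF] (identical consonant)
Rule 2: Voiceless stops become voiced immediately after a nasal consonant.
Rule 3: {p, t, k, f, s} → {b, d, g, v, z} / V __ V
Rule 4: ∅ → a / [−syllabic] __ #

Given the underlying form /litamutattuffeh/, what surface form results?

Rule 1 (degemination): /tt/ is a geminate; the first /t/ deletes. /ff/ is a geminate; the first /f/ deletes. /litamutattuffeh/ → litamutatufeh.
Rule 2 (post-nasal voicing): no segment meets the environment; /litamutatufeh/ is unchanged.
Rule 3 (intervocalic voicing): /t/ is a voiceless obstruent between vowels /i/ and /a/, so it voices to [d]. /t/ is a voiceless obstruent between vowels /u/ and /a/, so it voices to [d]. /t/ is a voiceless obstruent between vowels /a/ and /u/, so it voices to [d]. /f/ is a voiceless obstruent between vowels /u/ and /e/, so it voices to [v]. /litamutatufeh/ → lidamudaduveh.
Rule 4 (final a-epenthesis): the form ends in the consonant /h/, so [a] is inserted word-finally. /lidamudaduveh/ → lidamudaduveha.

lidamudaduveha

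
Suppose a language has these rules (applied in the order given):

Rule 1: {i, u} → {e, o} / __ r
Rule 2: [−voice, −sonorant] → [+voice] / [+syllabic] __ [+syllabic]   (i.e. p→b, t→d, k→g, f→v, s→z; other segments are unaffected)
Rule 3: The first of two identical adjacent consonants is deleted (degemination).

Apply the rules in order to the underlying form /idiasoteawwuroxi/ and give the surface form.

idiazodeaworoxi

Rule 1 (pre-rhotic lowering): /u/ is a high vowel immediately before /r/, so it lowers to [o]. /idiasoteawwuroxi/ → idiasoteawworoxi.
Rule 2 (intervocalic voicing): /s/ is a voiceless obstruent between vowels /a/ and /o/, so it voices to [z]. /t/ is a voiceless obstruent between vowels /o/ and /e/, so it voices to [d]. /idiasoteawworoxi/ → idiazodeawworoxi.
Rule 3 (degemination): /ww/ is a geminate; the first /w/ deletes. /idiazodeawworoxi/ → idiazodeaworoxi.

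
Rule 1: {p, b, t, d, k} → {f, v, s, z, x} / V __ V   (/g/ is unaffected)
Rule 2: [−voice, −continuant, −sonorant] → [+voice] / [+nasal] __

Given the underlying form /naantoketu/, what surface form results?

Rule 1 (intervocalic spirantization): /k/ is a stop between vowels /o/ and /e/, so it spirantizes to the fricative [x]. /t/ is a stop between vowels /e/ and /u/, so it spirantizes to the fricative [s]. /naantoketu/ → naantoxesu.
Rule 2 (post-nasal voicing): /t/ is a voiceless stop immediately after the nasal /n/, so it voices to [d]. /naantoxesu/ → naandoxesu.

naandoxesu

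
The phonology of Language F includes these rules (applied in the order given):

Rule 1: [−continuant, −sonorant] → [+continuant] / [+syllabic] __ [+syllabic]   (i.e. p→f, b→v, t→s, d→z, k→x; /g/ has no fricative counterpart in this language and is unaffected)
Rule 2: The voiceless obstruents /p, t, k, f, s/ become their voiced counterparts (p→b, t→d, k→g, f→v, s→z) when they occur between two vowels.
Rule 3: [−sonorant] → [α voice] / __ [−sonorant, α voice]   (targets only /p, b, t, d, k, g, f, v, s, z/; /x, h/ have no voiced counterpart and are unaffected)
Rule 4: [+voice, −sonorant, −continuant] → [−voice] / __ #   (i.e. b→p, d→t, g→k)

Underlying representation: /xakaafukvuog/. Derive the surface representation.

xaxaavugvuok

Rule 1 (intervocalic spirantization): /k/ is a stop between vowels /a/ and /a/, so it spirantizes to the fricative [x]. /xakaafukvuog/ → xaxaafukvuog.
Rule 2 (intervocalic voicing): /f/ is a voiceless obstruent between vowels /a/ and /u/, so it voices to [v]. /xaxaafukvuog/ → xaxaavukvuog.
Rule 3 (regressive voicing assimilation): /k/ precedes the voiced obstruent /v/, so it voices to [g] by assimilation. /xaxaavukvuog/ → xaxaavugvuog.
Rule 4 (final devoicing): /g/ is a voiced stop in word-final position, so it devoices to [k]. /xaxaavugvuog/ → xaxaavugvuok.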